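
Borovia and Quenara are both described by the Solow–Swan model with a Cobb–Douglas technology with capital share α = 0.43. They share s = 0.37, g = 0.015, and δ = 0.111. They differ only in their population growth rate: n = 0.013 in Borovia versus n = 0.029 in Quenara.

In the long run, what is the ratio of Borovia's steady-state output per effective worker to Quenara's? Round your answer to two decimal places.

Steady-state y* = [s/(n + g + δ)]^(α/(1−α)), so the ratio is [ (s_B/(n + g + δ)_B) / (s_Q/(n + g + δ)_Q) ]^0.7544.
s_B/(n + g + δ)_B = 0.37/0.139 = 2.6619; s_Q/(n + g + δ)_Q = 0.37/0.155 = 2.3871.
Ratio = (2.6619/2.3871)^0.7544 = 1.1151^0.7544 ≈ 1.0857

y*_B / y*_Q ≈ 1.09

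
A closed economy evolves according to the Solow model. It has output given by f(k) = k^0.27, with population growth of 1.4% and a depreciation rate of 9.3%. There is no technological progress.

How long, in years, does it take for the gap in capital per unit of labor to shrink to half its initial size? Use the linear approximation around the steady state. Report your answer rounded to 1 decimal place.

half-life ≈ 8.9 years

Near the steady state the convergence rate is λ = (1 − α)(n + δ).
λ = (1 − 0.27) × 0.107 = 0.73 × 0.107 = 0.07811
Half-life = ln 2 / λ = 0.6931 / 0.07811 ≈ 8.87 years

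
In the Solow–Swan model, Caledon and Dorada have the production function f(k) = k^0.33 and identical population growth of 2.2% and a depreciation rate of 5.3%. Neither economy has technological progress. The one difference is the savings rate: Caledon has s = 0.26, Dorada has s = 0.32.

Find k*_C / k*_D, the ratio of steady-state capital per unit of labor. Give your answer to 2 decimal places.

Steady-state k* = [s/(n + δ)]^(1/(1−α)), so the ratio is [ (s_C/(n + δ)_C) / (s_D/(n + δ)_D) ]^1.4925.
s_C/(n + δ)_C = 0.26/0.075 = 3.4667; s_D/(n + δ)_D = 0.32/0.075 = 4.2667.
Ratio = (3.4667/4.2667)^1.4925 = 0.8125^1.4925 ≈ 0.7335

k*_C / k*_D ≈ 0.73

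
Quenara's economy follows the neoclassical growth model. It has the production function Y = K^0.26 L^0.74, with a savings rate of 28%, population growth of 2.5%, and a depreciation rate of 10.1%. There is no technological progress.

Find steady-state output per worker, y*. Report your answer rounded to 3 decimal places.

In steady state, investment equals break-even investment: s·k^α = (n + δ)·k.
Rearranging, k^(1−α) = s / (n + δ).
k^0.74 = 0.28 / (0.025 + 0.101) = 0.28 / 0.126 = 2.2222
k* = 2.2222^(1/0.74) ≈ 2.9419
y* = (k*)^α = 2.9419^0.26 ≈ 1.3239

y* = 1.324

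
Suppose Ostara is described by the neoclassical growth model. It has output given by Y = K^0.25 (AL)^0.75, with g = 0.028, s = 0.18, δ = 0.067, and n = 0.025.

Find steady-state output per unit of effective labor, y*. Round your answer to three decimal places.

At the steady state, Δk = 0, so s·k^α = (n + g + δ)·k.
Dividing both sides by k: k^(1−α) = s / (n + g + δ).
k^0.75 = 0.18 / (0.025 + 0.028 + 0.067) = 0.18 / 0.120 = 1.5000
k* = 1.5000^(1/0.75) ≈ 1.7171
y* = (k*)^α = 1.7171^0.25 ≈ 1.1447

y* = 1.145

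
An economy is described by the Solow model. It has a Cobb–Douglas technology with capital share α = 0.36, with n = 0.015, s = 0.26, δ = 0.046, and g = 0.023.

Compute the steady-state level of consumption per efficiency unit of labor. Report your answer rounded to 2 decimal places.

c* ≈ 1.40

In steady state, investment equals break-even investment: s·k^α = (n + g + δ)·k.
Rearranging, k^(1−α) = s / (n + g + δ).
k^0.64 = 0.26 / (0.015 + 0.023 + 0.046) = 0.26 / 0.084 = 3.0952
k* = 3.0952^(1/0.64) ≈ 5.8439
y* = (k*)^α = 5.8439^0.36 ≈ 1.8880
c* = (1 − s)·y* = (1 − 0.26) × 1.8880 ≈ 1.3971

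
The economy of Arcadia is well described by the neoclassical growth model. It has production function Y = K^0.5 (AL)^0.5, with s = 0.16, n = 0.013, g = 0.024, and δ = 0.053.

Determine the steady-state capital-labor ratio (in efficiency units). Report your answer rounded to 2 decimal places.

In steady state, investment equals break-even investment: s·k^α = (n + g + δ)·k.
Rearranging, k^(1−α) = s / (n + g + δ).
k^0.5 = 0.16 / (0.013 + 0.024 + 0.053) = 0.16 / 0.090 = 1.7778
k* = 1.7778^(1/0.5) ≈ 3.1606

k* = 3.16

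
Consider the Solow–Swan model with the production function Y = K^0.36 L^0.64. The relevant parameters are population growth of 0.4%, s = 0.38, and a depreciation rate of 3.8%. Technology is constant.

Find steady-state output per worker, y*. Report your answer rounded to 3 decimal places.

In steady state, investment equals break-even investment: s·k^α = (n + δ)·k.
Dividing both sides by k: k^(1−α) = s / (n + δ).
k^0.64 = 0.38 / (0.004 + 0.038) = 0.38 / 0.042 = 9.0476
k* = 9.0476^(1/0.64) ≈ 31.2308
y* = (k*)^α = 31.2308^0.36 ≈ 3.4518

y* ≈ 3.452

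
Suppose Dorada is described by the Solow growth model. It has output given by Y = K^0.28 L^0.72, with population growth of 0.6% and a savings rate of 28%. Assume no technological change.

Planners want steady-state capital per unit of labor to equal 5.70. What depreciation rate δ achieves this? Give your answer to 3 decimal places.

At the steady state, Δk = 0, so s·k^α = (n + δ)·k.
So s / (n + δ) = (k*)^(1−α) = 5.70^0.72 = 3.5013.
Therefore n + δ = s / 3.5013 = 0.28 / 3.5013 = 0.0800, so δ = 0.0800 − 0.006 = 0.0740.

δ ≈ 0.074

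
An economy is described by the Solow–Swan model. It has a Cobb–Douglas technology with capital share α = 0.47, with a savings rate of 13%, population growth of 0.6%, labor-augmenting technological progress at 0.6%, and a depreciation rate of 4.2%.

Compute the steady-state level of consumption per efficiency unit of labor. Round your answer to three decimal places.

At the steady state, Δk = 0, so s·k^α = (n + g + δ)·k.
Rearranging, k^(1−α) = s / (n + g + δ).
k^0.53 = 0.13 / (0.006 + 0.006 + 0.042) = 0.13 / 0.054 = 2.4074
k* = 2.4074^(1/0.53) ≈ 5.2469
y* = (k*)^α = 5.2469^0.47 ≈ 2.1795
c* = (1 − s)·y* = (1 − 0.13) × 2.1795 ≈ 1.8962

c* ≈ 1.896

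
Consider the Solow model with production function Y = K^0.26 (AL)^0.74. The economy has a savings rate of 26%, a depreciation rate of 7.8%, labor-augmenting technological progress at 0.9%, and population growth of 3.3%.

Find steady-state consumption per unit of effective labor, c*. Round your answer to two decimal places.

Steady state requires s·f(k) = (n + g + δ)·k, i.e. s·k^α = (n + g + δ)·k.
Dividing both sides by k: k^(1−α) = s / (n + g + δ).
k^0.74 = 0.26 / (0.033 + 0.009 + 0.078) = 0.26 / 0.120 = 2.1667
k* = 2.1667^(1/0.74) ≈ 2.8430
y* = (k*)^α = 2.8430^0.26 ≈ 1.3121
c* = (1 − s)·y* = (1 − 0.26) × 1.3121 ≈ 0.9710

c* ≈ 0.97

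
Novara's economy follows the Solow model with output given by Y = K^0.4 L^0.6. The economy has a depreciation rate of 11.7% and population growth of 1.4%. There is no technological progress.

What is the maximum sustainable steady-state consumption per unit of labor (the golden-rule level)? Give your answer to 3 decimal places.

At the golden rule, f'(k) = n + δ, so α·k^(α−1) = n + δ and k_gold = (α/(n + δ))^(1/(1−α)).
k_gold = (0.4/0.131)^(1/0.6) = 3.0534^1.6667 ≈ 6.4267
c_gold = f(k_gold) − (n + δ)·k_gold = 2.1047 − 0.131×6.4267 ≈ 1.2628

c_gold ≈ 1.263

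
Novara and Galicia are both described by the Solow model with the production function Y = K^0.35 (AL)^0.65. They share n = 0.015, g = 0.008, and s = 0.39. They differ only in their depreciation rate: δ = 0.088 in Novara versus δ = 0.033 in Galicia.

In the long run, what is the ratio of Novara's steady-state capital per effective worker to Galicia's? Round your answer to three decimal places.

k*_N / k*_G ≈ 0.349

Steady-state k* = [s/(n + g + δ)]^(1/(1−α)), so the ratio is [ (s_N/(n + g + δ)_N) / (s_G/(n + g + δ)_G) ]^1.5385.
s_N/(n + g + δ)_N = 0.39/0.111 = 3.5135; s_G/(n + g + δ)_G = 0.39/0.056 = 6.9643.
Ratio = (3.5135/6.9643)^1.5385 = 0.5045^1.5385 ≈ 0.3490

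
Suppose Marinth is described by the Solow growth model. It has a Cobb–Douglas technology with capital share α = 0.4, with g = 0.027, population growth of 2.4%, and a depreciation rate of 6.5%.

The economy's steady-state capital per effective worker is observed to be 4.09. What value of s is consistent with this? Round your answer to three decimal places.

s ≈ 0.270

In steady state, investment equals break-even investment: s·k^α = (n + g + δ)·k.
So s / (n + g + δ) = (k*)^(1−α) = 4.09^0.6 = 2.3283.
Therefore s = 2.3283 × (n + g + δ) = 2.3283 × 0.116 = 0.2701.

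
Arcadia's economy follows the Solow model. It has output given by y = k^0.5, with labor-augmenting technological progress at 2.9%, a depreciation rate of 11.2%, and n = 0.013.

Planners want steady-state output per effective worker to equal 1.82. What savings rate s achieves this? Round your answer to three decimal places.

s ≈ 0.280

Steady state requires s·f(k) = (n + g + δ)·k, i.e. s·k^α = (n + g + δ)·k.
Since y* = [s/(n + g + δ)]^(α/(1−α)), we have s/(n + g + δ) = (y*)^((1−α)/α) = 1.82^1 = 1.8200.
Therefore s = 1.8200 × (n + g + δ) = 1.8200 × 0.154 = 0.2803.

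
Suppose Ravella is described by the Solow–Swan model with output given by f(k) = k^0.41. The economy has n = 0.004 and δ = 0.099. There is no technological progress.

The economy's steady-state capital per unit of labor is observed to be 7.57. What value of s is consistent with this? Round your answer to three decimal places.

s ≈ 0.340

Steady state requires s·f(k) = (n + δ)·k, i.e. s·k^α = (n + δ)·k.
So s / (n + δ) = (k*)^(1−α) = 7.57^0.59 = 3.3012.
Therefore s = 3.3012 × (n + δ) = 3.3012 × 0.103 = 0.3400.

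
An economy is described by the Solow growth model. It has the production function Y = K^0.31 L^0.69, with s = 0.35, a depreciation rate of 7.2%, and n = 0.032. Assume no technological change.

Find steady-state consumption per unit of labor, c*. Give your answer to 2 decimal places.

Steady state requires s·f(k) = (n + δ)·k, i.e. s·k^α = (n + δ)·k.
Dividing both sides by k: k^(1−α) = s / (n + δ).
k^0.69 = 0.35 / (0.032 + 0.072) = 0.35 / 0.104 = 3.3654
k* = 3.3654^(1/0.69) ≈ 5.8053
y* = (k*)^α = 5.8053^0.31 ≈ 1.7250
c* = (1 − s)·y* = (1 − 0.35) × 1.7250 ≈ 1.1213

c* ≈ 1.12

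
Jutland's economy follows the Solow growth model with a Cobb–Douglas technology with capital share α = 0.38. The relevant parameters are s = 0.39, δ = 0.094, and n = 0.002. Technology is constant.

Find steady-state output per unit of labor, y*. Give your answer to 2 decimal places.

y* ≈ 2.36

At the steady state, Δk = 0, so s·k^α = (n + δ)·k.
Dividing both sides by k: k^(1−α) = s / (n + δ).
k^0.62 = 0.39 / (0.002 + 0.094) = 0.39 / 0.096 = 4.0625
k* = 4.0625^(1/0.62) ≈ 9.5923
y* = (k*)^α = 9.5923^0.38 ≈ 2.3612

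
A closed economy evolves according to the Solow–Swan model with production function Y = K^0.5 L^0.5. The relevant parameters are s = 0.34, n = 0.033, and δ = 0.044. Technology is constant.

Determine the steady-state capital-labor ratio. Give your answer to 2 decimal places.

At the steady state, Δk = 0, so s·k^α = (n + δ)·k.
Dividing both sides by k: k^(1−α) = s / (n + δ).
k^0.5 = 0.34 / (0.033 + 0.044) = 0.34 / 0.077 = 4.4156
k* = 4.4156^(1/0.5) ≈ 19.4975

k* = 19.50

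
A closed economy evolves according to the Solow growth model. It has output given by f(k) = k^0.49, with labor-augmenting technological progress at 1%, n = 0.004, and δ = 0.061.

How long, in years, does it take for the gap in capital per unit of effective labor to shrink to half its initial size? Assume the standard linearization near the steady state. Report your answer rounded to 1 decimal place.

Near the steady state the convergence rate is λ = (1 − α)(n + g + δ).
λ = (1 − 0.49) × 0.075 = 0.51 × 0.075 = 0.03825
Half-life = ln 2 / λ = 0.6931 / 0.03825 ≈ 18.12 years

half-life ≈ 18.1 years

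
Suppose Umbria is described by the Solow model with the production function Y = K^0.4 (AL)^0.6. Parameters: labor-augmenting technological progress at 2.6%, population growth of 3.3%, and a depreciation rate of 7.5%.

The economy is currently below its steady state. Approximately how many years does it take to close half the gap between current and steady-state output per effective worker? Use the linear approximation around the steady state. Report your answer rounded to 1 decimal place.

Near the steady state the convergence rate is λ = (1 − α)(n + g + δ).
λ = (1 − 0.4) × 0.134 = 0.6 × 0.134 = 0.0804
Half-life = ln 2 / λ = 0.6931 / 0.0804 ≈ 8.62 years

about 8.6 years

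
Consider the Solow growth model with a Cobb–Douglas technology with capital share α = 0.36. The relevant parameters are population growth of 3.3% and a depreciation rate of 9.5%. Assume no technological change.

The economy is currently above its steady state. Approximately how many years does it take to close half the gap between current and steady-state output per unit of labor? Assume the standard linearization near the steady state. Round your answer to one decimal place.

half-life ≈ 8.5 years

Near the steady state the convergence rate is λ = (1 − α)(n + δ).
λ = (1 − 0.36) × 0.128 = 0.64 × 0.128 = 0.08192
Half-life = ln 2 / λ = 0.6931 / 0.08192 ≈ 8.46 years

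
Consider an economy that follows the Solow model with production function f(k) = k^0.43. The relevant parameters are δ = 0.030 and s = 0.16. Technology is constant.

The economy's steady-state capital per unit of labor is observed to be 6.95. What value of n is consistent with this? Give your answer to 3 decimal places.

Steady state requires s·f(k) = (n + δ)·k, i.e. s·k^α = (n + δ)·k.
So s / (n + δ) = (k*)^(1−α) = 6.95^0.57 = 3.0195.
Therefore n + δ = s / 3.0195 = 0.16 / 3.0195 = 0.0530, so n = 0.0530 − 0.030 = 0.0230.

n ≈ 0.023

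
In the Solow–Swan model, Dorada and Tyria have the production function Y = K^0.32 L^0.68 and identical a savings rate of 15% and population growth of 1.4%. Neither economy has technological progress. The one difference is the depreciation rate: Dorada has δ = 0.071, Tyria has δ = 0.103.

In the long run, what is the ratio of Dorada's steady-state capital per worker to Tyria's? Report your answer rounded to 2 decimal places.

ratio ≈ 1.60

Steady-state k* = [s/(n + δ)]^(1/(1−α)), so the ratio is [ (s_D/(n + δ)_D) / (s_T/(n + δ)_T) ]^1.4706.
s_D/(n + δ)_D = 0.15/0.085 = 1.7647; s_T/(n + δ)_T = 0.15/0.117 = 1.2821.
Ratio = (1.7647/1.2821)^1.4706 = 1.3764^1.4706 ≈ 1.5997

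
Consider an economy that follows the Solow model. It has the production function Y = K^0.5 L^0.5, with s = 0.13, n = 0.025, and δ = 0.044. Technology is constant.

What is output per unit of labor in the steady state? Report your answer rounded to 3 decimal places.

In steady state, investment equals break-even investment: s·k^α = (n + δ)·k.
Rearranging, k^(1−α) = s / (n + δ).
k^0.5 = 0.13 / (0.025 + 0.044) = 0.13 / 0.069 = 1.8841
k* = 1.8841^(1/0.5) ≈ 3.5498
y* = (k*)^α = 3.5498^0.5 ≈ 1.8841

y* ≈ 1.884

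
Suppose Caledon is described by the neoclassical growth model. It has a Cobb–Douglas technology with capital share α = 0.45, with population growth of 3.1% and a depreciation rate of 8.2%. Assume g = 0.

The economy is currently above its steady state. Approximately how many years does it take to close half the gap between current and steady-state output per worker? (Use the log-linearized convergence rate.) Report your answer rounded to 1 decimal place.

about 11.2 years

Near the steady state the convergence rate is λ = (1 − α)(n + δ).
λ = (1 − 0.45) × 0.113 = 0.55 × 0.113 = 0.06215
Half-life = ln 2 / λ = 0.6931 / 0.06215 ≈ 11.15 years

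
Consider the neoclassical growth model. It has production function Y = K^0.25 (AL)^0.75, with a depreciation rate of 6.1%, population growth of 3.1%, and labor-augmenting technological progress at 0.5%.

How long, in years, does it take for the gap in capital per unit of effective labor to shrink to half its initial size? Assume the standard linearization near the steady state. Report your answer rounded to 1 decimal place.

t_½ ≈ 9.5 years

Near the steady state the convergence rate is λ = (1 − α)(n + g + δ).
λ = (1 − 0.25) × 0.097 = 0.75 × 0.097 = 0.07275
Half-life = ln 2 / λ = 0.6931 / 0.07275 ≈ 9.53 years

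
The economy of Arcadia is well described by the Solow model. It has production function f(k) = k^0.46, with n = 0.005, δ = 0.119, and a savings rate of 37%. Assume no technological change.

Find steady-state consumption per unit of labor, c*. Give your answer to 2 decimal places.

In steady state, investment equals break-even investment: s·k^α = (n + δ)·k.
Rearranging, k^(1−α) = s / (n + δ).
k^0.54 = 0.37 / (0.005 + 0.119) = 0.37 / 0.124 = 2.9839
k* = 2.9839^(1/0.54) ≈ 7.5723
y* = (k*)^α = 7.5723^0.46 ≈ 2.5377
c* = (1 − s)·y* = (1 − 0.37) × 2.5377 ≈ 1.5988

c* ≈ 1.60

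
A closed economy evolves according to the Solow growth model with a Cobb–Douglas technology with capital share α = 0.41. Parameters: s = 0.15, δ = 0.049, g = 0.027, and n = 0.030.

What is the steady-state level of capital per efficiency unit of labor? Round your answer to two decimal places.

k* ≈ 1.80

At the steady state, Δk = 0, so s·k^α = (n + g + δ)·k.
Dividing both sides by k: k^(1−α) = s / (n + g + δ).
k^0.59 = 0.15 / (0.030 + 0.027 + 0.049) = 0.15 / 0.106 = 1.4151
k* = 1.4151^(1/0.59) ≈ 1.8012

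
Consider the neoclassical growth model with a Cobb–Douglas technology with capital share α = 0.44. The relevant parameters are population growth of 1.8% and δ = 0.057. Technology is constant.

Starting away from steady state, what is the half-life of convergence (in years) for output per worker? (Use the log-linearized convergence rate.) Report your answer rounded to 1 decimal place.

Near the steady state the convergence rate is λ = (1 − α)(n + δ).
λ = (1 − 0.44) × 0.075 = 0.56 × 0.075 = 0.0420
Half-life = ln 2 / λ = 0.6931 / 0.0420 ≈ 16.50 years

t_½ ≈ 16.5 years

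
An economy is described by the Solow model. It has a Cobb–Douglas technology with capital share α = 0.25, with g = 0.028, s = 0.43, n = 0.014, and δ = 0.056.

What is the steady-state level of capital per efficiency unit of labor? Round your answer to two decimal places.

At the steady state, Δk = 0, so s·k^α = (n + g + δ)·k.
Dividing both sides by k: k^(1−α) = s / (n + g + δ).
k^0.75 = 0.43 / (0.014 + 0.028 + 0.056) = 0.43 / 0.098 = 4.3878
k* = 4.3878^(1/0.75) ≈ 7.1834

k* ≈ 7.18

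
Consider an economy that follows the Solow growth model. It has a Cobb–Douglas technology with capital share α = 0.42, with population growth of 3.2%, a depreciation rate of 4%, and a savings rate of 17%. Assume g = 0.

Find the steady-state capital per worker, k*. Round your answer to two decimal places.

In steady state, investment equals break-even investment: s·k^α = (n + δ)·k.
Rearranging, k^(1−α) = s / (n + δ).
k^0.58 = 0.17 / (0.032 + 0.040) = 0.17 / 0.072 = 2.3611
k* = 2.3611^(1/0.58) ≈ 4.3985

k* = 4.40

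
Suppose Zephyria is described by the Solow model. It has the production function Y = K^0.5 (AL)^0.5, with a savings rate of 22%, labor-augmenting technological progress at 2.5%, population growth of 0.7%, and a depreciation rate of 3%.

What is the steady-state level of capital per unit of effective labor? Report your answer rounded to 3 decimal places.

At the steady state, Δk = 0, so s·k^α = (n + g + δ)·k.
Dividing both sides by k: k^(1−α) = s / (n + g + δ).
k^0.5 = 0.22 / (0.007 + 0.025 + 0.030) = 0.22 / 0.062 = 3.5484
k* = 3.5484^(1/0.5) ≈ 12.5911

k* ≈ 12.591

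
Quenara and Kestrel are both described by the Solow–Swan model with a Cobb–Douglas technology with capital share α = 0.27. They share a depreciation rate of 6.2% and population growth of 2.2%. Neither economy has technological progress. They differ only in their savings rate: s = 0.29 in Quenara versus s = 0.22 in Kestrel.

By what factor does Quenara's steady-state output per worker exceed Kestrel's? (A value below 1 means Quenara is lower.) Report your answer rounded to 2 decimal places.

Steady-state y* = [s/(n + δ)]^(α/(1−α)), so the ratio is [ (s_Q/(n + δ)_Q) / (s_K/(n + δ)_K) ]^0.3699.
s_Q/(n + δ)_Q = 0.29/0.084 = 3.4524; s_K/(n + δ)_K = 0.22/0.084 = 2.6190.
Ratio = (3.4524/2.6190)^0.3699 = 1.3182^0.3699 ≈ 1.1076

ratio ≈ 1.11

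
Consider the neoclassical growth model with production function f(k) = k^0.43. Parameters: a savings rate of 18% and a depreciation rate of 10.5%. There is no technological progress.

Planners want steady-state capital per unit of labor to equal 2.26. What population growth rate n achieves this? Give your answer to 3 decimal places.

n ≈ 0.008

At the steady state, Δk = 0, so s·k^α = (n + δ)·k.
So s / (n + δ) = (k*)^(1−α) = 2.26^0.57 = 1.5916.
Therefore n + δ = s / 1.5916 = 0.18 / 1.5916 = 0.1131, so n = 0.1131 − 0.105 = 0.0081.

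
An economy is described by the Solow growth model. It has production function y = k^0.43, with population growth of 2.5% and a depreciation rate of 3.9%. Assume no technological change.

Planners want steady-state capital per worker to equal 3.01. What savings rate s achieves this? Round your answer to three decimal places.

s ≈ 0.120

In steady state, investment equals break-even investment: s·k^α = (n + δ)·k.
So s / (n + δ) = (k*)^(1−α) = 3.01^0.57 = 1.8741.
Therefore s = 1.8741 × (n + δ) = 1.8741 × 0.064 = 0.1199.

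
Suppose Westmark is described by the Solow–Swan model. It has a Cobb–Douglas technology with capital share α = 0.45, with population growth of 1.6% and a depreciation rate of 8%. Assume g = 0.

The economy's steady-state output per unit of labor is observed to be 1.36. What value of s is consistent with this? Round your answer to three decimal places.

At the steady state, Δk = 0, so s·k^α = (n + δ)·k.
Since y* = [s/(n + δ)]^(α/(1−α)), we have s/(n + δ) = (y*)^((1−α)/α) = 1.36^1.2222 = 1.4562.
Therefore s = 1.4562 × (n + δ) = 1.4562 × 0.096 = 0.1398.

s ≈ 0.140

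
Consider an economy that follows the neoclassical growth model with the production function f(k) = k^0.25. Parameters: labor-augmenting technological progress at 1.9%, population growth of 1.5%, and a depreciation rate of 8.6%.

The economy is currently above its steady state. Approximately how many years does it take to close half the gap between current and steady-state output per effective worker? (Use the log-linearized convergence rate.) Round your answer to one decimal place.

Near the steady state the convergence rate is λ = (1 − α)(n + g + δ).
λ = (1 − 0.25) × 0.120 = 0.75 × 0.120 = 0.0900
Half-life = ln 2 / λ = 0.6931 / 0.0900 ≈ 7.70 years

t_½ ≈ 7.7 years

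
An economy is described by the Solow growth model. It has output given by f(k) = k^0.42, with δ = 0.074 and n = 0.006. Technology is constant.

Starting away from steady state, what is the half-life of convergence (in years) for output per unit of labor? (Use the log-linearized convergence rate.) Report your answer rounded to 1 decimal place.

Near the steady state the convergence rate is λ = (1 − α)(n + δ).
λ = (1 − 0.42) × 0.080 = 0.58 × 0.080 = 0.0464
Half-life = ln 2 / λ = 0.6931 / 0.0464 ≈ 14.94 years

about 14.9 years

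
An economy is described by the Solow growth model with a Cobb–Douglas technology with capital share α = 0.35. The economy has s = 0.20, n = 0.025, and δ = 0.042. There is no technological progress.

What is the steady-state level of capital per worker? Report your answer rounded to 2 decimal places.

k* = 5.38

At the steady state, Δk = 0, so s·k^α = (n + δ)·k.
Dividing both sides by k: k^(1−α) = s / (n + δ).
k^0.65 = 0.20 / (0.025 + 0.042) = 0.20 / 0.067 = 2.9851
k* = 2.9851^(1/0.65) ≈ 5.3791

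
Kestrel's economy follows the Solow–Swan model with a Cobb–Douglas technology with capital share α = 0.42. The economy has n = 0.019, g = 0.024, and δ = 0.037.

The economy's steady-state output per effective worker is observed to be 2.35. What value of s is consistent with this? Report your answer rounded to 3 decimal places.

s ≈ 0.260

Steady state requires s·f(k) = (n + g + δ)·k, i.e. s·k^α = (n + g + δ)·k.
Since y* = [s/(n + g + δ)]^(α/(1−α)), we have s/(n + g + δ) = (y*)^((1−α)/α) = 2.35^1.381 = 3.2542.
Therefore s = 3.2542 × (n + g + δ) = 3.2542 × 0.080 = 0.2603.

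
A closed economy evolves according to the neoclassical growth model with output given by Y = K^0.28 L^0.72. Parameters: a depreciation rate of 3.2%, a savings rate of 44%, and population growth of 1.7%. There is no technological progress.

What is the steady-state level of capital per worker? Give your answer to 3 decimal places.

k* ≈ 21.085

At the steady state, Δk = 0, so s·k^α = (n + δ)·k.
Dividing both sides by k: k^(1−α) = s / (n + δ).
k^0.72 = 0.44 / (0.017 + 0.032) = 0.44 / 0.049 = 8.9796
k* = 8.9796^(1/0.72) ≈ 21.0847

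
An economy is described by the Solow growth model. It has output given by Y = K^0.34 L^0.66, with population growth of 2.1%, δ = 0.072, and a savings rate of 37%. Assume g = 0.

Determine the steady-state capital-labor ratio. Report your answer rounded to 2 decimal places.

k* ≈ 8.10

In steady state, investment equals break-even investment: s·k^α = (n + δ)·k.
Rearranging, k^(1−α) = s / (n + δ).
k^0.66 = 0.37 / (0.021 + 0.072) = 0.37 / 0.093 = 3.9785
k* = 3.9785^(1/0.66) ≈ 8.1034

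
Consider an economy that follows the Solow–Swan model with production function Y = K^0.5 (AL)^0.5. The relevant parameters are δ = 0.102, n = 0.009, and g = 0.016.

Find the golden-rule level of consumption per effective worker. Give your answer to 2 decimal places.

At the golden rule, f'(k) = n + g + δ, so α·k^(α−1) = n + g + δ and k_gold = (α/(n + g + δ))^(1/(1−α)).
k_gold = (0.5/0.127)^(1/0.5) = 3.9370^2 ≈ 15.5000
c_gold = f(k_gold) − (n + g + δ)·k_gold = 3.9370 − 0.127×15.5000 ≈ 1.9685

c_gold ≈ 1.97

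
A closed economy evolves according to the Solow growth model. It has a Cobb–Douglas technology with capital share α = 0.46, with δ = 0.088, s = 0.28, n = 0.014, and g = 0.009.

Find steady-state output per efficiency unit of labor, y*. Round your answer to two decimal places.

At the steady state, Δk = 0, so s·k^α = (n + g + δ)·k.
Rearranging, k^(1−α) = s / (n + g + δ).
k^0.54 = 0.28 / (0.014 + 0.009 + 0.088) = 0.28 / 0.111 = 2.5225
k* = 2.5225^(1/0.54) ≈ 5.5479
y* = (k*)^α = 5.5479^0.46 ≈ 2.1994

y* = 2.20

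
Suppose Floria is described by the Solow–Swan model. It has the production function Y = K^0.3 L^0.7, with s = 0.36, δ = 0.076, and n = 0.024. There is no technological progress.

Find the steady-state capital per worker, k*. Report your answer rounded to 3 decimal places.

At the steady state, Δk = 0, so s·k^α = (n + δ)·k.
Rearranging, k^(1−α) = s / (n + δ).
k^0.7 = 0.36 / (0.024 + 0.076) = 0.36 / 0.100 = 3.6000
k* = 3.6000^(1/0.7) ≈ 6.2333

k* ≈ 6.233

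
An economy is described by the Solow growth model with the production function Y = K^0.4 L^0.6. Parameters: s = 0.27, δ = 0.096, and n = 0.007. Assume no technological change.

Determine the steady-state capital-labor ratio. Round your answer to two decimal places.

In steady state, investment equals break-even investment: s·k^α = (n + δ)·k.
Dividing both sides by k: k^(1−α) = s / (n + δ).
k^0.6 = 0.27 / (0.007 + 0.096) = 0.27 / 0.103 = 2.6214
k* = 2.6214^(1/0.6) ≈ 4.9837

k* ≈ 4.98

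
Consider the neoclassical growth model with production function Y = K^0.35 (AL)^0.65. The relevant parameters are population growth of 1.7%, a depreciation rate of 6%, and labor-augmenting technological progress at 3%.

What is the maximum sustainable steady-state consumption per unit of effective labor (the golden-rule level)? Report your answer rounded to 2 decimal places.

At the golden rule, f'(k) = n + g + δ, so α·k^(α−1) = n + g + δ and k_gold = (α/(n + g + δ))^(1/(1−α)).
k_gold = (0.35/0.107)^(1/0.65) = 3.2710^1.5385 ≈ 6.1921
c_gold = f(k_gold) − (n + g + δ)·k_gold = 1.8930 − 0.107×6.1921 ≈ 1.2304

c_gold ≈ 1.23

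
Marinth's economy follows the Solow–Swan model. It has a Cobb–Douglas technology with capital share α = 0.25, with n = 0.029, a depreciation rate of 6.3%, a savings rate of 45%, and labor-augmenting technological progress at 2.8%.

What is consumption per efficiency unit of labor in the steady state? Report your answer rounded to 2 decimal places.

c* ≈ 0.85

At the steady state, Δk = 0, so s·k^α = (n + g + δ)·k.
Dividing both sides by k: k^(1−α) = s / (n + g + δ).
k^0.75 = 0.45 / (0.029 + 0.028 + 0.063) = 0.45 / 0.120 = 3.7500
k* = 3.7500^(1/0.75) ≈ 5.8261
y* = (k*)^α = 5.8261^0.25 ≈ 1.5536
c* = (1 − s)·y* = (1 − 0.45) × 1.5536 ≈ 0.8545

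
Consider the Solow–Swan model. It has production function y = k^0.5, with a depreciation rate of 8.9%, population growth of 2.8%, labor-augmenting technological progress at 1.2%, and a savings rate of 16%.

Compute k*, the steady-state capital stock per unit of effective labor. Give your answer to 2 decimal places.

k* = 1.54

At the steady state, Δk = 0, so s·k^α = (n + g + δ)·k.
Rearranging, k^(1−α) = s / (n + g + δ).
k^0.5 = 0.16 / (0.028 + 0.012 + 0.089) = 0.16 / 0.129 = 1.2403
k* = 1.2403^(1/0.5) ≈ 1.5383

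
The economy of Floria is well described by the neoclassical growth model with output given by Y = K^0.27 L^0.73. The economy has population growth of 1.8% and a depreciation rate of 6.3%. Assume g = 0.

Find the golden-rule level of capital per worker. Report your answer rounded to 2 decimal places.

The golden rule sets f'(k) = n + δ, i.e. α·k^(α−1) = n + δ.
So k^(1−α) = α / (n + δ) = 0.27 / 0.081 = 3.3333.
k_gold = 3.3333^(1/0.73) ≈ 5.2031

k_gold ≈ 5.20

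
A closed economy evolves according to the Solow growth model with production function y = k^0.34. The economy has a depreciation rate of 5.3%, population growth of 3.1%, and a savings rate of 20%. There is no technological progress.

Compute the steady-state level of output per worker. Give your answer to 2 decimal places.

y* = 1.56

Steady state requires s·f(k) = (n + δ)·k, i.e. s·k^α = (n + δ)·k.
Dividing both sides by k: k^(1−α) = s / (n + δ).
k^0.66 = 0.20 / (0.031 + 0.053) = 0.20 / 0.084 = 2.3810
k* = 2.3810^(1/0.66) ≈ 3.7226
y* = (k*)^α = 3.7226^0.34 ≈ 1.5635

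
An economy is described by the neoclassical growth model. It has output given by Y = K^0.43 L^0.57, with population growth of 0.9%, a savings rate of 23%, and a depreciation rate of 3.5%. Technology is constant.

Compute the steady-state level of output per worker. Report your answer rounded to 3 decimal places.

y* = 3.482

In steady state, investment equals break-even investment: s·k^α = (n + δ)·k.
Dividing both sides by k: k^(1−α) = s / (n + δ).
k^0.57 = 0.23 / (0.009 + 0.035) = 0.23 / 0.044 = 5.2273
k* = 5.2273^(1/0.57) ≈ 18.2027
y* = (k*)^α = 18.2027^0.43 ≈ 3.4822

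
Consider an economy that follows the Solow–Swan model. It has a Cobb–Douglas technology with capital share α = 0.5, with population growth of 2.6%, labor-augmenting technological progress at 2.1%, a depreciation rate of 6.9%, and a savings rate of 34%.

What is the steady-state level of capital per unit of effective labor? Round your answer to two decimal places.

At the steady state, Δk = 0, so s·k^α = (n + g + δ)·k.
Rearranging, k^(1−α) = s / (n + g + δ).
k^0.5 = 0.34 / (0.026 + 0.021 + 0.069) = 0.34 / 0.116 = 2.9310
k* = 2.9310^(1/0.5) ≈ 8.5908

k* ≈ 8.59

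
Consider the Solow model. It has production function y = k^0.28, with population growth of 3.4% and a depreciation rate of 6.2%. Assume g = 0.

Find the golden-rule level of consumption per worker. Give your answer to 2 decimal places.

c_gold ≈ 1.09

At the golden rule, f'(k) = n + δ, so α·k^(α−1) = n + δ and k_gold = (α/(n + δ))^(1/(1−α)).
k_gold = (0.28/0.096)^(1/0.72) = 2.9167^1.3889 ≈ 4.4227
c_gold = f(k_gold) − (n + δ)·k_gold = 1.5163 − 0.096×4.4227 ≈ 1.0917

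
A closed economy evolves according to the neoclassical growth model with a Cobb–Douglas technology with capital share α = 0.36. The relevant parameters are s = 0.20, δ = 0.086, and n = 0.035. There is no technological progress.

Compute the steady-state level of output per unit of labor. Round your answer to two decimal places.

In steady state, investment equals break-even investment: s·k^α = (n + δ)·k.
Dividing both sides by k: k^(1−α) = s / (n + δ).
k^0.64 = 0.20 / (0.035 + 0.086) = 0.20 / 0.121 = 1.6529
k* = 1.6529^(1/0.64) ≈ 2.1929
y* = (k*)^α = 2.1929^0.36 ≈ 1.3267

y* = 1.33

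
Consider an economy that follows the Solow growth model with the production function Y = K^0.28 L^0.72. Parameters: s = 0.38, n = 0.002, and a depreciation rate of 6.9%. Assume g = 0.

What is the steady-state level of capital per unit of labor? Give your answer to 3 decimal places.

k* = 10.276

In steady state, investment equals break-even investment: s·k^α = (n + δ)·k.
Dividing both sides by k: k^(1−α) = s / (n + δ).
k^0.72 = 0.38 / (0.002 + 0.069) = 0.38 / 0.071 = 5.3521
k* = 5.3521^(1/0.72) ≈ 10.2764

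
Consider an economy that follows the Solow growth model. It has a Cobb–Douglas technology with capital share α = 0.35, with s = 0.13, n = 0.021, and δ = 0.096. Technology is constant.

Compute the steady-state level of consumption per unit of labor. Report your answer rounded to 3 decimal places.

c* = 0.921

At the steady state, Δk = 0, so s·k^α = (n + δ)·k.
Rearranging, k^(1−α) = s / (n + δ).
k^0.65 = 0.13 / (0.021 + 0.096) = 0.13 / 0.117 = 1.1111
k* = 1.1111^(1/0.65) ≈ 1.1760
y* = (k*)^α = 1.1760^0.35 ≈ 1.0584
c* = (1 − s)·y* = (1 − 0.13) × 1.0584 ≈ 0.9208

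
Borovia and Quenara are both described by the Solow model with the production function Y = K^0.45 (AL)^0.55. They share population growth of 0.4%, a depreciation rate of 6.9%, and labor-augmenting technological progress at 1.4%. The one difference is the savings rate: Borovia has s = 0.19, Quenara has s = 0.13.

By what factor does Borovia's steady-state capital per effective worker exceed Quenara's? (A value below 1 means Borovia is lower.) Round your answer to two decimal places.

ratio ≈ 1.99

Steady-state k* = [s/(n + g + δ)]^(1/(1−α)), so the ratio is [ (s_B/(n + g + δ)_B) / (s_Q/(n + g + δ)_Q) ]^1.8182.
s_B/(n + g + δ)_B = 0.19/0.087 = 2.1839; s_Q/(n + g + δ)_Q = 0.13/0.087 = 1.4943.
Ratio = (2.1839/1.4943)^1.8182 = 1.4615^1.8182 ≈ 1.9936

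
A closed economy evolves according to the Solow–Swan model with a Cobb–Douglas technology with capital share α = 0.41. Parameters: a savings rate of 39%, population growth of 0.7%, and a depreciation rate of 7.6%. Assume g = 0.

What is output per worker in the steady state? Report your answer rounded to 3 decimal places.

y* ≈ 2.931

In steady state, investment equals break-even investment: s·k^α = (n + δ)·k.
Dividing both sides by k: k^(1−α) = s / (n + δ).
k^0.59 = 0.39 / (0.007 + 0.076) = 0.39 / 0.083 = 4.6988
k* = 4.6988^(1/0.59) ≈ 13.7709
y* = (k*)^α = 13.7709^0.41 ≈ 2.9307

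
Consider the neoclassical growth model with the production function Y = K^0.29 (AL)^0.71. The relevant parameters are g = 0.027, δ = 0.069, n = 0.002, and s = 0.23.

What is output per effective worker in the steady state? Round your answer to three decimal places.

y* ≈ 1.417

Steady state requires s·f(k) = (n + g + δ)·k, i.e. s·k^α = (n + g + δ)·k.
Dividing both sides by k: k^(1−α) = s / (n + g + δ).
k^0.71 = 0.23 / (0.002 + 0.027 + 0.069) = 0.23 / 0.098 = 2.3469
k* = 2.3469^(1/0.71) ≈ 3.3252
y* = (k*)^α = 3.3252^0.29 ≈ 1.4169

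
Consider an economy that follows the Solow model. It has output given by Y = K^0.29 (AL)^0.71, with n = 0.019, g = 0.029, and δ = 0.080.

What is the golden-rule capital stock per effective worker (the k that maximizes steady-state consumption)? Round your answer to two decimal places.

k_gold ≈ 3.16

The golden rule sets f'(k) = n + g + δ, i.e. α·k^(α−1) = n + g + δ.
So k^(1−α) = α / (n + g + δ) = 0.29 / 0.128 = 2.2656.
k_gold = 2.2656^(1/0.71) ≈ 3.1642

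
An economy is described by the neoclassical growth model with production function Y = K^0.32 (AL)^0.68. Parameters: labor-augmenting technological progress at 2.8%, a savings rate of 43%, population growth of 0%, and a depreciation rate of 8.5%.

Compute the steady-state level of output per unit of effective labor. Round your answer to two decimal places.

y* ≈ 1.88

In steady state, investment equals break-even investment: s·k^α = (n + g + δ)·k.
Rearranging, k^(1−α) = s / (n + g + δ).
k^0.68 = 0.43 / (0.000 + 0.028 + 0.085) = 0.43 / 0.113 = 3.8053
k* = 3.8053^(1/0.68) ≈ 7.1370
y* = (k*)^α = 7.1370^0.32 ≈ 1.8755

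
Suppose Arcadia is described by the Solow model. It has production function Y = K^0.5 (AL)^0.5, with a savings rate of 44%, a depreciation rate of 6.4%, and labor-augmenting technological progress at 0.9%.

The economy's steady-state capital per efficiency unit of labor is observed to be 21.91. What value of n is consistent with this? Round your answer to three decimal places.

In steady state, investment equals break-even investment: s·k^α = (n + g + δ)·k.
So s / (n + g + δ) = (k*)^(1−α) = 21.91^0.5 = 4.6808.
Therefore n + g + δ = s / 4.6808 = 0.44 / 4.6808 = 0.0940, so n = 0.0940 − 0.073 = 0.0210.

n ≈ 0.021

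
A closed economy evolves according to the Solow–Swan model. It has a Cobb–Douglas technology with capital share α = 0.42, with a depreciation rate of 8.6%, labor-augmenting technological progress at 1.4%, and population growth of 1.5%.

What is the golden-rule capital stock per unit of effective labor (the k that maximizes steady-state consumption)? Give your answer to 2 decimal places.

k_gold ≈ 9.33

The golden rule sets f'(k) = n + g + δ, i.e. α·k^(α−1) = n + g + δ.
So k^(1−α) = α / (n + g + δ) = 0.42 / 0.115 = 3.6522.
k_gold = 3.6522^(1/0.58) ≈ 9.3309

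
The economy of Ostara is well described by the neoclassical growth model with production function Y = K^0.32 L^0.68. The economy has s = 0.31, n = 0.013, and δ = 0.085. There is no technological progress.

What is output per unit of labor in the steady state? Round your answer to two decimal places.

At the steady state, Δk = 0, so s·k^α = (n + δ)·k.
Rearranging, k^(1−α) = s / (n + δ).
k^0.68 = 0.31 / (0.013 + 0.085) = 0.31 / 0.098 = 3.1633
k* = 3.1633^(1/0.68) ≈ 5.4388
y* = (k*)^α = 5.4388^0.32 ≈ 1.7193

y* = 1.72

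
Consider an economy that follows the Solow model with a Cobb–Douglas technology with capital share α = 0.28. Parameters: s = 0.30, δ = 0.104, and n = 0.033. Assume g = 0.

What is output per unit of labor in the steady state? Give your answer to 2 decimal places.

y* ≈ 1.36

Steady state requires s·f(k) = (n + δ)·k, i.e. s·k^α = (n + δ)·k.
Rearranging, k^(1−α) = s / (n + δ).
k^0.72 = 0.30 / (0.033 + 0.104) = 0.30 / 0.137 = 2.1898
k* = 2.1898^(1/0.72) ≈ 2.9702
y* = (k*)^α = 2.9702^0.28 ≈ 1.3564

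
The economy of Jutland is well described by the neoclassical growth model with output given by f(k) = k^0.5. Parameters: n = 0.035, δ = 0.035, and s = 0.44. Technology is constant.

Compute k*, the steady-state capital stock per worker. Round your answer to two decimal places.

k* ≈ 39.51

In steady state, investment equals break-even investment: s·k^α = (n + δ)·k.
Dividing both sides by k: k^(1−α) = s / (n + δ).
k^0.5 = 0.44 / (0.035 + 0.035) = 0.44 / 0.070 = 6.2857
k* = 6.2857^(1/0.5) ≈ 39.5100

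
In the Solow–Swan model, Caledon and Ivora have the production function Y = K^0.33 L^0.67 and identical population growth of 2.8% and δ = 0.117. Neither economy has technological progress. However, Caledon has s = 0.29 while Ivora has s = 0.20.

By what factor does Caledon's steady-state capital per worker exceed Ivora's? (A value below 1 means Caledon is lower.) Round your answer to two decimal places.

Steady-state k* = [s/(n + δ)]^(1/(1−α)), so the ratio is [ (s_C/(n + δ)_C) / (s_I/(n + δ)_I) ]^1.4925.
s_C/(n + δ)_C = 0.29/0.145 = 2.0000; s_I/(n + δ)_I = 0.20/0.145 = 1.3793.
Ratio = (2.0000/1.3793)^1.4925 = 1.4500^1.4925 ≈ 1.7412

ratio ≈ 1.74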